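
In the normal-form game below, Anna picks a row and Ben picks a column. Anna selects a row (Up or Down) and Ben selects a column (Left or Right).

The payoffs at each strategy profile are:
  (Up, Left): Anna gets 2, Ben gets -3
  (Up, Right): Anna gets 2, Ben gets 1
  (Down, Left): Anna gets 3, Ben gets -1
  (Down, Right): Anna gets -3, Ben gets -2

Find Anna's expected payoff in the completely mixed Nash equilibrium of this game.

First find q, the probability Ben plays Left, from Anna's indifference between Up and Down: 2q + 2(1−q) = 3q − 3(1−q), giving q = 5/6.
Since Anna is indifferent in equilibrium, Anna's expected payoff equals the payoff from either row against (5/6, 1/6). Using Up: 2(5/6) + 2(1/6) = 2.

2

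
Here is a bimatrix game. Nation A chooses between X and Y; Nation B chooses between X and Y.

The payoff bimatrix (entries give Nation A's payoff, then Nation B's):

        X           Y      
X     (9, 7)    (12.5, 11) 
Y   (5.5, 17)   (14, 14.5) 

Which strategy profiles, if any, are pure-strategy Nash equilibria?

none

(X, X): Nation B prefers Y (11 > 7) — not an equilibrium.
(X, Y): Nation A prefers Y (14 > 12.5) — not an equilibrium.
(Y, X): Nation A prefers X (9 > 5.5) — not an equilibrium.
(Y, Y): Nation B prefers X (17 > 14.5) — not an equilibrium.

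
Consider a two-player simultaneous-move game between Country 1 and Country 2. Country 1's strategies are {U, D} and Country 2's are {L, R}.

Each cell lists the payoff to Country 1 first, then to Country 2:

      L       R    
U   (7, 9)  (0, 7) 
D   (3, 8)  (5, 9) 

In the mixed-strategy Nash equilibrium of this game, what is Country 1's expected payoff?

First find q, the probability Country 2 plays L, from Country 1's indifference between U and D: 7q = 3q + 5(1−q), giving q = 5/9.
Since Country 1 is indifferent in equilibrium, Country 1's expected payoff equals the payoff from either row against (5/9, 4/9). Using U: 7(5/9) = 35/9.

35/9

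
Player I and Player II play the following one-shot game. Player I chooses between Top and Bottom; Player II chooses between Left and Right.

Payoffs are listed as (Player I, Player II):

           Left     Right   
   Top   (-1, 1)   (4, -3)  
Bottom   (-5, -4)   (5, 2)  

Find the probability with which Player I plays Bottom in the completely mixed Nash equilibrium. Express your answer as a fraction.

2/5

Let p be the probability that Player I plays Top. In a completely mixed equilibrium, Player II must be indifferent between Left and Right.
Player II's expected payoff from Left is p − 4(1−p); from Right it is −3p + 2(1−p).
Setting these equal: 5p − 4 = −5p + 2, so p = 3/5.
Therefore Player I plays Bottom with probability 1 − 3/5 = 2/5.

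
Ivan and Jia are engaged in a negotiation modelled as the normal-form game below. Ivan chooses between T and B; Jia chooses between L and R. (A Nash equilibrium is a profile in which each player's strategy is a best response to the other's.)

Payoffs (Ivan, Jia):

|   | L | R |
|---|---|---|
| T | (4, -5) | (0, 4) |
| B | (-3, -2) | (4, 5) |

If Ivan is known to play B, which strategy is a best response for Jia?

R

Against B, Jia earns -2 from L and 5 from R.
So R is the best response.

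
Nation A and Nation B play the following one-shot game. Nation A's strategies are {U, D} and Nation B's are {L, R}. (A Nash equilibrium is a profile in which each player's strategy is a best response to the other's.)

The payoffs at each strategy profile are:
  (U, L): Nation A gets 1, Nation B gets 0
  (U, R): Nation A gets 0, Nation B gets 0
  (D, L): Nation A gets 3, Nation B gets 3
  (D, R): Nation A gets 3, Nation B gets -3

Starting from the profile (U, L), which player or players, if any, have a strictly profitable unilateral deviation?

Nation A at (U, L) earns 1; deviating to D yields 3 — a strict improvement.
Nation B earns 0; deviating to R yields 0 — not better.
Only Nation A has a strictly profitable deviation.

Nation A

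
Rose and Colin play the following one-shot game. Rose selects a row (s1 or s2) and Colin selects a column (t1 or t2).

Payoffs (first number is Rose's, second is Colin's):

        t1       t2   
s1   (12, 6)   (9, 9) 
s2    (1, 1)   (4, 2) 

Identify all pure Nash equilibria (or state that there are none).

(s1, t1): Colin prefers t2 (9 > 6) — not an equilibrium.
(s1, t2): Rose gets 9 ≥ 4 from s2, and Colin gets 9 ≥ 6 from t1 — Nash equilibrium.
(s2, t1): Rose prefers s1 (12 > 1); Colin prefers t2 (2 > 1) — not an equilibrium.
(s2, t2): Rose prefers s1 (9 > 4) — not an equilibrium.

(s1, t2)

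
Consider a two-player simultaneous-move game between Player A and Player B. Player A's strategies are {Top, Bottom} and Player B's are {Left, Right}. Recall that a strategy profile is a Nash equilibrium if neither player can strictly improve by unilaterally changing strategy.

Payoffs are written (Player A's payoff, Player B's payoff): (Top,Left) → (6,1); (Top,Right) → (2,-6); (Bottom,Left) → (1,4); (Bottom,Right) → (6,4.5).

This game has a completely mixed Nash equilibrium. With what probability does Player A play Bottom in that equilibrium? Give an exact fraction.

Let p be the probability that Player A plays Top. In a completely mixed equilibrium, Player B must be indifferent between Left and Right.
Player B's expected payoff from Left is p + 4(1−p); from Right it is −6p + 4.5(1−p).
Setting these equal: −3p + 4 = −10.5p + 4.5, so p = 1/15.
Therefore Player A plays Bottom with probability 1 − 1/15 = 14/15.

14/15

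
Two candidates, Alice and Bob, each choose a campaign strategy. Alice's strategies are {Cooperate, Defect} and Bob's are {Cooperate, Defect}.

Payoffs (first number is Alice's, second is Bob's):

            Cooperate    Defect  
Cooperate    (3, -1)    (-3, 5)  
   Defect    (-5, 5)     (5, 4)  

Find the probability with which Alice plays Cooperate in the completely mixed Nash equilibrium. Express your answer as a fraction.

Let p be the probability that Alice plays Cooperate. In a completely mixed equilibrium, Bob must be indifferent between Cooperate and Defect.
Bob's expected payoff from Cooperate is −p + 5(1−p); from Defect it is 5p + 4(1−p).
Setting these equal: −6p + 5 = p + 4, so p = 1/7.

1/7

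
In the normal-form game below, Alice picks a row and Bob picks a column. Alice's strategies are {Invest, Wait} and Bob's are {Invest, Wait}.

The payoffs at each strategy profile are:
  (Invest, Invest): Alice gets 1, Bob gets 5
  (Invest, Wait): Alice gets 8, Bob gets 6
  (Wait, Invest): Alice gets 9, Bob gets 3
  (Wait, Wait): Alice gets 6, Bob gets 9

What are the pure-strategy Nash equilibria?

(Invest, Invest): Alice prefers Wait (9 > 1); Bob prefers Wait (6 > 5) — not an equilibrium.
(Invest, Wait): Alice gets 8 ≥ 6 from Wait, and Bob gets 6 ≥ 5 from Invest — Nash equilibrium.
(Wait, Invest): Bob prefers Wait (9 > 3) — not an equilibrium.
(Wait, Wait): Alice prefers Invest (8 > 6) — not an equilibrium.

(Invest, Wait)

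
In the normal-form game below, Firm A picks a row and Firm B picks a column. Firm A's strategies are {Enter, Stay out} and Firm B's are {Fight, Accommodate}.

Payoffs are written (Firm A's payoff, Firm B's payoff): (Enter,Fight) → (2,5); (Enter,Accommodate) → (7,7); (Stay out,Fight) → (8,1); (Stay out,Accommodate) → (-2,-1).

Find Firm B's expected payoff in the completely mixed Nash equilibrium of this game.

First find p, the probability Firm A plays Enter, from Firm B's indifference between Fight and Accommodate: 5p + (1−p) = 7p − (1−p), giving p = 1/2.
Since Firm B is indifferent in equilibrium, Firm B's expected payoff equals the payoff from either column against (1/2, 1/2). Using Fight: 5(1/2) + (1/2) = 3.

3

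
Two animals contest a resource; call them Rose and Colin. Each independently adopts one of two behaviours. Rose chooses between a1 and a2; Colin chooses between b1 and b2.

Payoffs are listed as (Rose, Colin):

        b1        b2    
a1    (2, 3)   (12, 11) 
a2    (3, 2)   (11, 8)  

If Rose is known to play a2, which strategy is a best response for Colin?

b2

Against a2, Colin earns 2 from b1 and 8 from b2.
So b2 is the best response.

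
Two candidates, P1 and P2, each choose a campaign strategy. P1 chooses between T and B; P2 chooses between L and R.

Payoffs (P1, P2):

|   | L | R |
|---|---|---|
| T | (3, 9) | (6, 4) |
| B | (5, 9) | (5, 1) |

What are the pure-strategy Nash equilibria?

(T, L): P1 prefers B (5 > 3) — not an equilibrium.
(T, R): P2 prefers L (9 > 4) — not an equilibrium.
(B, L): P1 gets 5 ≥ 3 from T, and P2 gets 9 ≥ 1 from R — Nash equilibrium.
(B, R): P1 prefers T (6 > 5); P2 prefers L (9 > 1) — not an equilibrium.

(B, L)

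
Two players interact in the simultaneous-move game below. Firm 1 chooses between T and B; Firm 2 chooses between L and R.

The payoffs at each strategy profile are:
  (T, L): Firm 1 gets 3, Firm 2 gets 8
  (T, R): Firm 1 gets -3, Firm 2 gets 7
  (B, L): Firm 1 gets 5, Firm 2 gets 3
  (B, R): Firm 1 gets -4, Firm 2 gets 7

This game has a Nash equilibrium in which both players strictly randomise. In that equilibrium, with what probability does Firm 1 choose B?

1/5

Let x be the probability that Firm 1 plays T. In a completely mixed equilibrium, Firm 2 must be indifferent between L and R.
Firm 2's expected payoff from L is 8x + 3(1−x); from R it is 7x + 7(1−x).
Setting these equal: 5x + 3 = 7, so x = 4/5.
Therefore Firm 1 plays B with probability 1 − 4/5 = 1/5.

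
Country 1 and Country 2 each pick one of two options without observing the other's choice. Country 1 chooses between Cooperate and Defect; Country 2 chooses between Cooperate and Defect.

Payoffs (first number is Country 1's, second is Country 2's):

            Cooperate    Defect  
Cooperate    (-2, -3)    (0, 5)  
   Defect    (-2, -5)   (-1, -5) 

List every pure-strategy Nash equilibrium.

(Cooperate, Cooperate): Country 2 prefers Defect (5 > -3) — not an equilibrium.
(Cooperate, Defect): Country 1 gets 0 ≥ -1 from Defect, and Country 2 gets 5 ≥ -3 from Cooperate — Nash equilibrium.
(Defect, Cooperate): Country 1 gets -2 ≥ -2 from Cooperate, and Country 2 gets -5 ≥ -5 from Defect — Nash equilibrium.
(Defect, Defect): Country 1 prefers Cooperate (0 > -1) — not an equilibrium.

(Cooperate, Defect) and (Defect, Cooperate)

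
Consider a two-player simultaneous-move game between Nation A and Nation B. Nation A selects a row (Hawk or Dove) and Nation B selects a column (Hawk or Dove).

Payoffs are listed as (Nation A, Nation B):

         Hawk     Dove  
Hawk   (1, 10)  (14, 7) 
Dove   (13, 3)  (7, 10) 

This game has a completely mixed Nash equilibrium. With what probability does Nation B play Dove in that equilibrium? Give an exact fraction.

12/19

Let y be the probability that Nation B plays Hawk. In a completely mixed equilibrium, Nation A must be indifferent between Hawk and Dove.
Nation A's expected payoff from Hawk is y + 14(1−y); from Dove it is 13y + 7(1−y).
Setting these equal: −13y + 14 = 6y + 7, so y = 7/19.
Therefore Nation B plays Dove with probability 1 − 7/19 = 12/19.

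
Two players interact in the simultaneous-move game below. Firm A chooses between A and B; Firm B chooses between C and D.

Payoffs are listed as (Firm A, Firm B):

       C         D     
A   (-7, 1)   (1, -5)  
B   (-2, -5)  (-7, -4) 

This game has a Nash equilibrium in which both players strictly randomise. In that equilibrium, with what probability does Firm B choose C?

Let q be the probability that Firm B plays C. In a completely mixed equilibrium, Firm A must be indifferent between A and B.
Firm A's expected payoff from A is −7q + (1−q); from B it is −2q − 7(1−q).
Setting these equal: −8q + 1 = 5q − 7, so q = 8/13.

8/13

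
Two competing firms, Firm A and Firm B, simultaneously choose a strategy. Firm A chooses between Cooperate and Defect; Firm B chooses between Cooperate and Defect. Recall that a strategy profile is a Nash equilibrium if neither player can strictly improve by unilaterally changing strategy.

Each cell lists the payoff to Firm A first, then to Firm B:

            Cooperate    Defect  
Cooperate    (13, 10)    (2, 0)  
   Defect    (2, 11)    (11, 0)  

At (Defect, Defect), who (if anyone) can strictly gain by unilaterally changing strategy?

Firm A at (Defect, Defect) earns 11; deviating to Cooperate yields 2 — not better.
Firm B earns 0; deviating to Cooperate yields 11 — a strict improvement.
Only Firm B has a strictly profitable deviation.

Firm B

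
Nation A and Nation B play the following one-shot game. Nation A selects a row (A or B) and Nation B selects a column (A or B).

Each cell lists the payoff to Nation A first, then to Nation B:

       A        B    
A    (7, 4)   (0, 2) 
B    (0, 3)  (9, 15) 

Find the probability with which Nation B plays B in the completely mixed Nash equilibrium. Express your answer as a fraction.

Let c be the probability that Nation B plays A. In a completely mixed equilibrium, Nation A must be indifferent between A and B.
Nation A's expected payoff from A is 7c; from B it is 9(1−c).
Setting these equal: 7c = −9c + 9, so c = 9/16.
Therefore Nation B plays B with probability 1 − 9/16 = 7/16.

7/16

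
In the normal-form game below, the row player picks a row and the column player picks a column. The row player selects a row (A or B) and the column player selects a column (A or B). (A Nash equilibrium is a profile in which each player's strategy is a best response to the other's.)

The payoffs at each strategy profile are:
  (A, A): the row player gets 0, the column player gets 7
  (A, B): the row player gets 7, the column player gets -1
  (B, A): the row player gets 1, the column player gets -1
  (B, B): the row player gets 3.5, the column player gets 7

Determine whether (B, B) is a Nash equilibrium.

At (B, B), the row player earns 3.5; switching to A would give 7, so the row player would deviate.
The column player earns 7; switching to A would give -1, so the column player has no profitable deviation.
Since at least one player can profitably deviate, this is not a Nash equilibrium.

No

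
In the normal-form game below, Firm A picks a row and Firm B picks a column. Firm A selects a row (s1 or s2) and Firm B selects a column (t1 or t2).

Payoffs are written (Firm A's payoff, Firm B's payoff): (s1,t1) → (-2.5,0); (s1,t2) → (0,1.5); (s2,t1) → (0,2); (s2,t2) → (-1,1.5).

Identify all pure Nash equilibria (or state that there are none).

(s1, t1): Firm A prefers s2 (0 > -2.5); Firm B prefers t2 (1.5 > 0) — not an equilibrium.
(s1, t2): Firm A gets 0 ≥ -1 from s2, and Firm B gets 1.5 ≥ 0 from t1 — Nash equilibrium.
(s2, t1): Firm A gets 0 ≥ -2.5 from s1, and Firm B gets 2 ≥ 1.5 from t2 — Nash equilibrium.
(s2, t2): Firm A prefers s1 (0 > -1); Firm B prefers t1 (2 > 1.5) — not an equilibrium.

(s1, t2) and (s2, t1)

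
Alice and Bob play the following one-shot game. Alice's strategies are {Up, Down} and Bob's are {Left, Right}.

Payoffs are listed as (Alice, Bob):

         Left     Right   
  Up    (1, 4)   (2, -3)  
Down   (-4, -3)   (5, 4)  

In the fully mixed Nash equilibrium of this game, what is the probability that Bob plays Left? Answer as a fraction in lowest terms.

3/8

Let q be the probability that Bob plays Left. In a completely mixed equilibrium, Alice must be indifferent between Up and Down.
Alice's expected payoff from Up is q + 2(1−q); from Down it is −4q + 5(1−q).
Setting these equal: −q + 2 = −9q + 5, so q = 3/8.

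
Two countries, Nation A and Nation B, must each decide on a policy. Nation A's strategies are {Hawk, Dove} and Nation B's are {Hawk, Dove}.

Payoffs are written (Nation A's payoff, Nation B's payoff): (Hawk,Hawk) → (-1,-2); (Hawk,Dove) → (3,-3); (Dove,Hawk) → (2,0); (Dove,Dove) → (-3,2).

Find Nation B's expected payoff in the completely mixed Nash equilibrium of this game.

-4/3

First find x, the probability Nation A plays Hawk, from Nation B's indifference between Hawk and Dove: −2x = −3x + 2(1−x), giving x = 2/3.
Since Nation B is indifferent in equilibrium, Nation B's expected payoff equals the payoff from either column against (2/3, 1/3). Using Hawk: −2(2/3) = -4/3.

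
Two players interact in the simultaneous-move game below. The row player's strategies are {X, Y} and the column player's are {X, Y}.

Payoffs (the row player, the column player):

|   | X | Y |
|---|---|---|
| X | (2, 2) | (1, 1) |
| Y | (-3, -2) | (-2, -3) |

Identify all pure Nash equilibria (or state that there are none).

(X, X): the row player gets 2 ≥ -3 from Y, and the column player gets 2 ≥ 1 from Y — Nash equilibrium.
(X, Y): the column player prefers X (2 > 1) — not an equilibrium.
(Y, X): the row player prefers X (2 > -3) — not an equilibrium.
(Y, Y): the row player prefers X (1 > -2); the column player prefers X (-2 > -3) — not an equilibrium.

(X, X)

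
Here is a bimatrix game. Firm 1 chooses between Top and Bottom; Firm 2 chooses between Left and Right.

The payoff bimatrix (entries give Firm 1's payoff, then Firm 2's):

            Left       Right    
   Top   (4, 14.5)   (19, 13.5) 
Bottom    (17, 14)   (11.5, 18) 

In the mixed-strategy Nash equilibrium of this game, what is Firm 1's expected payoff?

554/41

First find q, the probability Firm 2 plays Left, from Firm 1's indifference between Top and Bottom: 4q + 19(1−q) = 17q + 11.5(1−q), giving q = 15/41.
Since Firm 1 is indifferent in equilibrium, Firm 1's expected payoff equals the payoff from either row against (15/41, 26/41). Using Top: 4(15/41) + 19(26/41) = 554/41.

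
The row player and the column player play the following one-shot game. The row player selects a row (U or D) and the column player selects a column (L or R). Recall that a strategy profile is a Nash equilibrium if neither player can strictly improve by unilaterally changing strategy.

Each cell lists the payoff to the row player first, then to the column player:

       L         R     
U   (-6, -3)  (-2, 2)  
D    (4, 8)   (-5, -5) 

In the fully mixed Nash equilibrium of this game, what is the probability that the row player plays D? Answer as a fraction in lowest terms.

Let r be the probability that the row player plays U. In a completely mixed equilibrium, the column player must be indifferent between L and R.
The column player's expected payoff from L is −3r + 8(1−r); from R it is 2r − 5(1−r).
Setting these equal: −11r + 8 = 7r − 5, so r = 13/18.
Therefore the row player plays D with probability 1 − 13/18 = 5/18.

5/18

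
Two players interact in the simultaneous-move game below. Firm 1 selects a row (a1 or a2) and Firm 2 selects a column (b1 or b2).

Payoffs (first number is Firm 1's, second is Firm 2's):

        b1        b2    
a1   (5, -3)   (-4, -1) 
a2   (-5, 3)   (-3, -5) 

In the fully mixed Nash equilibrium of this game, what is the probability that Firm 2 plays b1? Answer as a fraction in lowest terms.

Let q be the probability that Firm 2 plays b1. In a completely mixed equilibrium, Firm 1 must be indifferent between a1 and a2.
Firm 1's expected payoff from a1 is 5q − 4(1−q); from a2 it is −5q − 3(1−q).
Setting these equal: 9q − 4 = −2q − 3, so q = 1/11.

1/11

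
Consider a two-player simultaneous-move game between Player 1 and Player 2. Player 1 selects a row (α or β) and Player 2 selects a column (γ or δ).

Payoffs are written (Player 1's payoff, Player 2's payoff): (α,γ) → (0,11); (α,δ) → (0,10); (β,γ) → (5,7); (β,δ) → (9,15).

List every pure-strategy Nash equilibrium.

(α, γ): Player 1 prefers β (5 > 0) — not an equilibrium.
(α, δ): Player 1 prefers β (9 > 0); Player 2 prefers γ (11 > 10) — not an equilibrium.
(β, γ): Player 2 prefers δ (15 > 7) — not an equilibrium.
(β, δ): Player 1 gets 9 ≥ 0 from α, and Player 2 gets 15 ≥ 7 from γ — Nash equilibrium.

(β, δ)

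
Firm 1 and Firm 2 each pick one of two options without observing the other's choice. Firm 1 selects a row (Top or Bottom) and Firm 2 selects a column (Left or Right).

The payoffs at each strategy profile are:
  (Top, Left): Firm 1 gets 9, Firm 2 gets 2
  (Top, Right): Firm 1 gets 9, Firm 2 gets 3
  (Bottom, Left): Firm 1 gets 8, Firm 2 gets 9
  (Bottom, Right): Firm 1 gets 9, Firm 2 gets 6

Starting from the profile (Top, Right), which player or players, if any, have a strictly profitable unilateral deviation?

Firm 1 at (Top, Right) earns 9; deviating to Bottom yields 9 — not better.
Firm 2 earns 3; deviating to Left yields 2 — not better.
Neither player can strictly improve; the profile is a Nash equilibrium.

Neither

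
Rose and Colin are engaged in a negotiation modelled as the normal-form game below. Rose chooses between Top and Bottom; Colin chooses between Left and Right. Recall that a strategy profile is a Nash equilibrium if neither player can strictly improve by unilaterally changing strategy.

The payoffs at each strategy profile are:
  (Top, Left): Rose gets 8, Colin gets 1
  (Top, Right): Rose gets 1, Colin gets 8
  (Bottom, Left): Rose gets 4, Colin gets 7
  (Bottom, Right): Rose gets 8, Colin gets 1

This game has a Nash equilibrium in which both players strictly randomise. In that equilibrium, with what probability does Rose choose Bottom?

Let x be the probability that Rose plays Top. In a completely mixed equilibrium, Colin must be indifferent between Left and Right.
Colin's expected payoff from Left is x + 7(1−x); from Right it is 8x + (1−x).
Setting these equal: −6x + 7 = 7x + 1, so x = 6/13.
Therefore Rose plays Bottom with probability 1 − 6/13 = 7/13.

7/13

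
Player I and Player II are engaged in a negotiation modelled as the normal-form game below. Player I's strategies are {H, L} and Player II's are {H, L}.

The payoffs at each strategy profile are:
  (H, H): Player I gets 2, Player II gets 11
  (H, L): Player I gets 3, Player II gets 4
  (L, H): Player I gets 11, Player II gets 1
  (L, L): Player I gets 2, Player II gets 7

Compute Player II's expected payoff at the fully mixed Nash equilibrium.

First find x, the probability Player I plays H, from Player II's indifference between H and L: 11x + (1−x) = 4x + 7(1−x), giving x = 6/13.
Since Player II is indifferent in equilibrium, Player II's expected payoff equals the payoff from either column against (6/13, 7/13). Using H: 11(6/13) + (7/13) = 73/13.

73/13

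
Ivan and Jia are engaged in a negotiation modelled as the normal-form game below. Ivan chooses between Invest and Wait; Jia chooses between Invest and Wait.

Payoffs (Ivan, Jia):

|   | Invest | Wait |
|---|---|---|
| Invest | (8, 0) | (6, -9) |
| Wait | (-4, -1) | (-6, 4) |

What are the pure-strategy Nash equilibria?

(Invest, Invest)

(Invest, Invest): Ivan gets 8 ≥ -4 from Wait, and Jia gets 0 ≥ -9 from Wait — Nash equilibrium.
(Invest, Wait): Jia prefers Invest (0 > -9) — not an equilibrium.
(Wait, Invest): Ivan prefers Invest (8 > -4); Jia prefers Wait (4 > -1) — not an equilibrium.
(Wait, Wait): Ivan prefers Invest (6 > -6) — not an equilibrium.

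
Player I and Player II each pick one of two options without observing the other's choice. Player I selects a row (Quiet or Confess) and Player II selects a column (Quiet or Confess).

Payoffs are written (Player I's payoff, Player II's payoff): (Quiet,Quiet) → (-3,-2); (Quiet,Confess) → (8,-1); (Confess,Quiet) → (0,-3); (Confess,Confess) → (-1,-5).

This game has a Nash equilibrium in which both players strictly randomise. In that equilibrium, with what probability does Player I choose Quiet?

Let r be the probability that Player I plays Quiet. In a completely mixed equilibrium, Player II must be indifferent between Quiet and Confess.
Player II's expected payoff from Quiet is −2r − 3(1−r); from Confess it is −r − 5(1−r).
Setting these equal: r − 3 = 4r − 5, so r = 2/3.

2/3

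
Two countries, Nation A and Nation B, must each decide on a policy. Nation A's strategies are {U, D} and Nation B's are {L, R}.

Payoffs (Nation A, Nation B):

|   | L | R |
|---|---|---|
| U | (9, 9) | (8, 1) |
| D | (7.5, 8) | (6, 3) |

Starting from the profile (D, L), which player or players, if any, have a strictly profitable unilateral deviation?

Nation A

Nation A at (D, L) earns 7.5; deviating to U yields 9 — a strict improvement.
Nation B earns 8; deviating to R yields 3 — not better.
Only Nation A has a strictly profitable deviation.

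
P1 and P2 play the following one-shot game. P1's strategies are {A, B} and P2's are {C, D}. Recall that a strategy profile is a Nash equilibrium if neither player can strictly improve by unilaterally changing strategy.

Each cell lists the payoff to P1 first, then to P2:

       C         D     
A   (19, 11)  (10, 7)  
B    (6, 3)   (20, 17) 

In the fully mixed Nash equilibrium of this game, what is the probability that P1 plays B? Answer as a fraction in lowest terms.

2/9

Let r be the probability that P1 plays A. In a completely mixed equilibrium, P2 must be indifferent between C and D.
P2's expected payoff from C is 11r + 3(1−r); from D it is 7r + 17(1−r).
Setting these equal: 8r + 3 = −10r + 17, so r = 7/9.
Therefore P1 plays B with probability 1 − 7/9 = 2/9.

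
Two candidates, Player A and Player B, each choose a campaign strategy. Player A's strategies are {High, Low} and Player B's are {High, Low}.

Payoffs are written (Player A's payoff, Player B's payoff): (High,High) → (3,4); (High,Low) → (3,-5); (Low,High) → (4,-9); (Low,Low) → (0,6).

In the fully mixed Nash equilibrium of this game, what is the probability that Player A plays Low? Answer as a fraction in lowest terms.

3/8

Let r be the probability that Player A plays High. In a completely mixed equilibrium, Player B must be indifferent between High and Low.
Player B's expected payoff from High is 4r − 9(1−r); from Low it is −5r + 6(1−r).
Setting these equal: 13r − 9 = −11r + 6, so r = 5/8.
Therefore Player A plays Low with probability 1 − 5/8 = 3/8.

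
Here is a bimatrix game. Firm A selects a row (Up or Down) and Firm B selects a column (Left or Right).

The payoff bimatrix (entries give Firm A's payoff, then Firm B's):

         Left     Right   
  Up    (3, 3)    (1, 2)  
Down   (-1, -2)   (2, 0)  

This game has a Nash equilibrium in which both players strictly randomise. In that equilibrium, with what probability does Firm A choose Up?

2/3

Let r be the probability that Firm A plays Up. In a completely mixed equilibrium, Firm B must be indifferent between Left and Right.
Firm B's expected payoff from Left is 3r − 2(1−r); from Right it is 2r.
Setting these equal: 5r − 2 = 2r, so r = 2/3.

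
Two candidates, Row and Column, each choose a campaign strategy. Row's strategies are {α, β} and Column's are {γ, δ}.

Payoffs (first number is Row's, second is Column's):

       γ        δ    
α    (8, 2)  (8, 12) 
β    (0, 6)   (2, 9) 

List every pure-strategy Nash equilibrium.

(α, δ)

(α, γ): Column prefers δ (12 > 2) — not an equilibrium.
(α, δ): Row gets 8 ≥ 2 from β, and Column gets 12 ≥ 2 from γ — Nash equilibrium.
(β, γ): Row prefers α (8 > 0); Column prefers δ (9 > 6) — not an equilibrium.
(β, δ): Row prefers α (8 > 2) — not an equilibrium.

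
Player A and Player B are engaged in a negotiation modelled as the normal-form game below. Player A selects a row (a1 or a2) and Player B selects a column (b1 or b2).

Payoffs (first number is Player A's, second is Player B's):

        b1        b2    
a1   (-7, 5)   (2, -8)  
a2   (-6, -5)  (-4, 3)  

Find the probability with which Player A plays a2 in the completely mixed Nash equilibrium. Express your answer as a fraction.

Let r be the probability that Player A plays a1. In a completely mixed equilibrium, Player B must be indifferent between b1 and b2.
Player B's expected payoff from b1 is 5r − 5(1−r); from b2 it is −8r + 3(1−r).
Setting these equal: 10r − 5 = −11r + 3, so r = 8/21.
Therefore Player A plays a2 with probability 1 − 8/21 = 13/21.

13/21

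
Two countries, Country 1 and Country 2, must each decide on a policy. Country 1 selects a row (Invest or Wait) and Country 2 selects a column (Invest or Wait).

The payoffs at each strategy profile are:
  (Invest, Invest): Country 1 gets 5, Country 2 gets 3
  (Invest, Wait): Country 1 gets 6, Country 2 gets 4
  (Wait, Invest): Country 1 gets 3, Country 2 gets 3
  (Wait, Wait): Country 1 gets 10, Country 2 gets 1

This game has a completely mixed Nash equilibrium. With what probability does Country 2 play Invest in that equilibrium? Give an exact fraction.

2/3

Let q be the probability that Country 2 plays Invest. In a completely mixed equilibrium, Country 1 must be indifferent between Invest and Wait.
Country 1's expected payoff from Invest is 5q + 6(1−q); from Wait it is 3q + 10(1−q).
Setting these equal: −q + 6 = −7q + 10, so q = 2/3.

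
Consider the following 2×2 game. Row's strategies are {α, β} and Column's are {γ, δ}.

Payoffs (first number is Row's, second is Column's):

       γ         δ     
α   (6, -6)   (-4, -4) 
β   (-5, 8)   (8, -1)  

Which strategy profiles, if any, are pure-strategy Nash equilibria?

(α, γ): Column prefers δ (-4 > -6) — not an equilibrium.
(α, δ): Row prefers β (8 > -4) — not an equilibrium.
(β, γ): Row prefers α (6 > -5) — not an equilibrium.
(β, δ): Column prefers γ (8 > -1) — not an equilibrium.

none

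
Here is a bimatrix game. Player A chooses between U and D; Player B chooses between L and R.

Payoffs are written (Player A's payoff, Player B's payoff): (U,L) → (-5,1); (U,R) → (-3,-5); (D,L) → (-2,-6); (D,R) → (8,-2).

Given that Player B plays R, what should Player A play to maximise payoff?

Against R, Player A earns -3 from U and 8 from D.
So D is the best response.

D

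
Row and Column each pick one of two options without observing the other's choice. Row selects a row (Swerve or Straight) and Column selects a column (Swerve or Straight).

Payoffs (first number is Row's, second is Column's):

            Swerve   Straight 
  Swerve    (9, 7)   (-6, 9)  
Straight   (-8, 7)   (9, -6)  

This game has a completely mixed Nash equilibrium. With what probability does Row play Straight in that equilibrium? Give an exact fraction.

2/15

Let p be the probability that Row plays Swerve. In a completely mixed equilibrium, Column must be indifferent between Swerve and Straight.
Column's expected payoff from Swerve is 7p + 7(1−p); from Straight it is 9p − 6(1−p).
Setting these equal: 7 = 15p − 6, so p = 13/15.
Therefore Row plays Straight with probability 1 − 13/15 = 2/15.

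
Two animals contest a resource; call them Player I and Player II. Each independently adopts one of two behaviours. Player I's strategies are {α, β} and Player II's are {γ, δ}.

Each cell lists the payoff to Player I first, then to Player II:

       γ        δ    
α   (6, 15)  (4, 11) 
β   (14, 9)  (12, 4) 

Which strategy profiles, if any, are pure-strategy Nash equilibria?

(β, γ)

(α, γ): Player I prefers β (14 > 6) — not an equilibrium.
(α, δ): Player I prefers β (12 > 4); Player II prefers γ (15 > 11) — not an equilibrium.
(β, γ): Player I gets 14 ≥ 6 from α, and Player II gets 9 ≥ 4 from δ — Nash equilibrium.
(β, δ): Player II prefers γ (9 > 4) — not an equilibrium.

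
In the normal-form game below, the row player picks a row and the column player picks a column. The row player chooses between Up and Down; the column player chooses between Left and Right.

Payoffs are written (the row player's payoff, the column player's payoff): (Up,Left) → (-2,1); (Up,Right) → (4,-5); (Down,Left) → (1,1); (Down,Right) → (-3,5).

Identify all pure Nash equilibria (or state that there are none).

none

(Up, Left): the row player prefers Down (1 > -2) — not an equilibrium.
(Up, Right): the column player prefers Left (1 > -5) — not an equilibrium.
(Down, Left): the column player prefers Right (5 > 1) — not an equilibrium.
(Down, Right): the row player prefers Up (4 > -3) — not an equilibrium.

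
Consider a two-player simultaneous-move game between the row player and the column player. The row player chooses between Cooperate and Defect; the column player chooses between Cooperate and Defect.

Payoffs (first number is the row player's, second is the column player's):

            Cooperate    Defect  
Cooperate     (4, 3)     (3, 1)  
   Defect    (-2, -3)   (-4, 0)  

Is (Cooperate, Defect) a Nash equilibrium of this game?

No

At (Cooperate, Defect), the row player earns 3; switching to Defect would give -4, so the row player has no profitable deviation.
The column player earns 1; switching to Cooperate would give 3, so the column player would deviate.
Since at least one player can profitably deviate, this is not a Nash equilibrium.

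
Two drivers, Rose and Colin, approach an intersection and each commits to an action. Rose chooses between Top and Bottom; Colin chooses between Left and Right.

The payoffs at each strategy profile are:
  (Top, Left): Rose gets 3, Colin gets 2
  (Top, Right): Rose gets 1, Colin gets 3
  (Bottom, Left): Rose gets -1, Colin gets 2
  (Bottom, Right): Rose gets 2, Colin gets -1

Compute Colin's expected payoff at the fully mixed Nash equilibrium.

First find x, the probability Rose plays Top, from Colin's indifference between Left and Right: 2x + 2(1−x) = 3x − (1−x), giving x = 3/4.
Since Colin is indifferent in equilibrium, Colin's expected payoff equals the payoff from either column against (3/4, 1/4). Using Left: 2(3/4) + 2(1/4) = 2.

2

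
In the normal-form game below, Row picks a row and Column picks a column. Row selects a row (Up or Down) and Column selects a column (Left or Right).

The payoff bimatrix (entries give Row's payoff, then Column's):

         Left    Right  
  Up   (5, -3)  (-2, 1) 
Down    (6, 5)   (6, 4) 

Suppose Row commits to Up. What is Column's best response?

Against Up, Column earns -3 from Left and 1 from Right.
So Right is the best response.

Right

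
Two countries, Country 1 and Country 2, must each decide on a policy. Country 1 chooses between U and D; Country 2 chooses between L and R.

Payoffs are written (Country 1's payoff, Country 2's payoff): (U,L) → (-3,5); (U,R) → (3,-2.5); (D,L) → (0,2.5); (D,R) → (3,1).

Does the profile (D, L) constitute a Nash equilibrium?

At (D, L), Country 1 earns 0; switching to U would give -3, so Country 1 has no profitable deviation.
Country 2 earns 2.5; switching to R would give 1, so Country 2 has no profitable deviation.
Neither player can gain by a unilateral deviation, so this profile is a Nash equilibrium.

Yes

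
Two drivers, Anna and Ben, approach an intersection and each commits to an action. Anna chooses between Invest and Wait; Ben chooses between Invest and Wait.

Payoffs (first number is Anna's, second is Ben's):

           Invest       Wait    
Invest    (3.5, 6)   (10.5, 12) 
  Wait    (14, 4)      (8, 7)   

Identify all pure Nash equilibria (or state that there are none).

(Invest, Invest): Anna prefers Wait (14 > 3.5); Ben prefers Wait (12 > 6) — not an equilibrium.
(Invest, Wait): Anna gets 10.5 ≥ 8 from Wait, and Ben gets 12 ≥ 6 from Invest — Nash equilibrium.
(Wait, Invest): Ben prefers Wait (7 > 4) — not an equilibrium.
(Wait, Wait): Anna prefers Invest (10.5 > 8) — not an equilibrium.

(Invest, Wait)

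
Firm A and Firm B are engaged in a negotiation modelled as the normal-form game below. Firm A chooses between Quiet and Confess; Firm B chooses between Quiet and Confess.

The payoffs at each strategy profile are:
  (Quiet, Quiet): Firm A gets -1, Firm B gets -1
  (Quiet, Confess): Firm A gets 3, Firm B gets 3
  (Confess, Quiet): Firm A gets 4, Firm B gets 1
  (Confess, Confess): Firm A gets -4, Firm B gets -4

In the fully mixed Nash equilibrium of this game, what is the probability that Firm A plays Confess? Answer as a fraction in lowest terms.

Let r be the probability that Firm A plays Quiet. In a completely mixed equilibrium, Firm B must be indifferent between Quiet and Confess.
Firm B's expected payoff from Quiet is −r + (1−r); from Confess it is 3r − 4(1−r).
Setting these equal: −2r + 1 = 7r − 4, so r = 5/9.
Therefore Firm A plays Confess with probability 1 − 5/9 = 4/9.

4/9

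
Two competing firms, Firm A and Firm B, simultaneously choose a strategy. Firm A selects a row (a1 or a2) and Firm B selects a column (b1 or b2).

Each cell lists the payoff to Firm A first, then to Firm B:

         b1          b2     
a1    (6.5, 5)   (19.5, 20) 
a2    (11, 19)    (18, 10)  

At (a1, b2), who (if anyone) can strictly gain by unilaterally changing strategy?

Neither

Firm A at (a1, b2) earns 19.5; deviating to a2 yields 18 — not better.
Firm B earns 20; deviating to b1 yields 5 — not better.
Neither player can strictly improve; the profile is a Nash equilibrium.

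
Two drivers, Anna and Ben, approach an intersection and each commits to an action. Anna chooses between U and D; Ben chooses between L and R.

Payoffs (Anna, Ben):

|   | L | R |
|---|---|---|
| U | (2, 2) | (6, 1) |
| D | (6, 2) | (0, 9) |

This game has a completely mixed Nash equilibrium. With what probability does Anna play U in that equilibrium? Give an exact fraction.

7/8

Let x be the probability that Anna plays U. In a completely mixed equilibrium, Ben must be indifferent between L and R.
Ben's expected payoff from L is 2x + 2(1−x); from R it is x + 9(1−x).
Setting these equal: 2 = −8x + 9, so x = 7/8.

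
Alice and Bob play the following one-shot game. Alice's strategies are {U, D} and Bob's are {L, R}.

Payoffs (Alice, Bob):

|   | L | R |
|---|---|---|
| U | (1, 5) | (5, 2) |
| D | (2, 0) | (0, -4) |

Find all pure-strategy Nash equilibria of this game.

(U, L): Alice prefers D (2 > 1) — not an equilibrium.
(U, R): Bob prefers L (5 > 2) — not an equilibrium.
(D, L): Alice gets 2 ≥ 1 from U, and Bob gets 0 ≥ -4 from R — Nash equilibrium.
(D, R): Alice prefers U (5 > 0); Bob prefers L (0 > -4) — not an equilibrium.

(D, L)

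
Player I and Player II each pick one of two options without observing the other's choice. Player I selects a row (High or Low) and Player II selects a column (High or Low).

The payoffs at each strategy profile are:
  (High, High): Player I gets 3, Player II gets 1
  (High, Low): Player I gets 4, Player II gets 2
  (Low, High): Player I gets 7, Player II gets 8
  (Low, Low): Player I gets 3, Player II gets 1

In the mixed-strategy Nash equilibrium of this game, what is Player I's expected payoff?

19/5

First find q, the probability Player II plays High, from Player I's indifference between High and Low: 3q + 4(1−q) = 7q + 3(1−q), giving q = 1/5.
Since Player I is indifferent in equilibrium, Player I's expected payoff equals the payoff from either row against (1/5, 4/5). Using High: 3(1/5) + 4(4/5) = 19/5.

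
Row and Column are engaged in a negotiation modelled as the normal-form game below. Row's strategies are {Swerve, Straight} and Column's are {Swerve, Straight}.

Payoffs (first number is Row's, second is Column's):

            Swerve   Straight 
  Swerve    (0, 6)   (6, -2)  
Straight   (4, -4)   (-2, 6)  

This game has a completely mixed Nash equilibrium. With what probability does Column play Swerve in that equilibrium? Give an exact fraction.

2/3

Let c be the probability that Column plays Swerve. In a completely mixed equilibrium, Row must be indifferent between Swerve and Straight.
Row's expected payoff from Swerve is 6(1−c); from Straight it is 4c − 2(1−c).
Setting these equal: −6c + 6 = 6c − 2, so c = 2/3.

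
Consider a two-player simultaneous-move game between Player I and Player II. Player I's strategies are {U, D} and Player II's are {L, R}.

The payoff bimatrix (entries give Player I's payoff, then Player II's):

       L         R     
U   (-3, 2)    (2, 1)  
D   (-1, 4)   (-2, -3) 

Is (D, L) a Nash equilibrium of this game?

Yes

At (D, L), Player I earns -1; switching to U would give -3, so Player I has no profitable deviation.
Player II earns 4; switching to R would give -3, so Player II has no profitable deviation.
Neither player can gain by a unilateral deviation, so this profile is a Nash equilibrium.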